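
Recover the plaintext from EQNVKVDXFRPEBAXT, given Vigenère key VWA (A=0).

JUNAOVIBFWTEGEXY

Repeat the key across the ciphertext: VWAVWAVWAVWAVWAV
E(4)−V(21): -17≡9 → J
Q(16)−W(22): -6≡20 → U
N(13)−A(0): 13 → N
V(21)−V(21): 0 → A
K(10)−W(22): -12≡14 → O
V(21)−A(0): 21 → V
D(3)−V(21): -18≡8 → I
X(23)−W(22): 1 → B
F(5)−A(0): 5 → F
R(17)−V(21): -4≡22 → W
P(15)−W(22): -7≡19 → T
E(4)−A(0): 4 → E
B(1)−V(21): -20≡6 → G
A(0)−W(22): -22≡4 → E
X(23)−A(0): 23 → X
T(19)−V(21): -2≡24 → Y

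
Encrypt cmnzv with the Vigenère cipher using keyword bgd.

Repeat the key across the message: bgdbg
c(2)+b(1): 3 → d
m(12)+g(6): 18 → s
n(13)+d(3): 16 → q
z(25)+b(1): 26≡0 → a
v(21)+g(6): 27≡1 → b

dsqab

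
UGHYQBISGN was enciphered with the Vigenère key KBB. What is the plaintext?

Repeat the key across the ciphertext: KBBKBBKBBK
U(20)−K(10): 10 → K
G(6)−B(1): 5 → F
H(7)−B(1): 6 → G
Y(24)−K(10): 14 → O
Q(16)−B(1): 15 → P
B(1)−B(1): 0 → A
I(8)−K(10): -2≡24 → Y
S(18)−B(1): 17 → R
G(6)−B(1): 5 → F
N(13)−K(10): 3 → D

KFGOPAYRFD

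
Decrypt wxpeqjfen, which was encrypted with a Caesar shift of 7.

w(22): 22−7=15 → p
x(23): 23−7=16 → q
p(15): 15−7=8 → i
e(4): 4−7=-3≡23 → x
q(16): 16−7=9 → j
j(9): 9−7=2 → c
f(5): 5−7=-2≡24 → y
e(4): 4−7=-3≡23 → x
n(13): 13−7=6 → g

pqixjcyxg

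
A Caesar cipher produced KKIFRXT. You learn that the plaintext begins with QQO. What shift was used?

20

From the crib: K(10)−Q(16)=-6≡20, so the shift is 20.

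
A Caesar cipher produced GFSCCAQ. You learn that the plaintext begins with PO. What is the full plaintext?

POBLLJZ

From the crib: G(6)−P(15)=-9≡17, so the shift is 17.
Subtract 17 from each ciphertext letter:
G(6): 6−17=-11≡15 → P
F(5): 5−17=-12≡14 → O
S(18): 18−17=1 → B
C(2): 2−17=-15≡11 → L
C(2): 2−17=-15≡11 → L
A(0): 0−17=-17≡9 → J
Q(16): 16−17=-1≡25 → Z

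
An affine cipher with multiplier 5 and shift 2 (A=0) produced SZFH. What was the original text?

The inverse of 5 mod 26 is 21, since 5·21=105≡1. Apply D(y)=21·(y−2) mod 26:
S(18): 21·(18−2)=336≡24 → Y
Z(25): 21·(25−2)=483≡15 → P
F(5): 21·(5−2)=63≡11 → L
H(7): 21·(7−2)=105≡1 → B

YPLB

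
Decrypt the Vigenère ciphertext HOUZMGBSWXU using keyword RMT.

Repeat the key across the ciphertext: RMTRMTRMTRM
H(7)−R(17): -10≡16 → Q
O(14)−M(12): 2 → C
U(20)−T(19): 1 → B
Z(25)−R(17): 8 → I
M(12)−M(12): 0 → A
G(6)−T(19): -13≡13 → N
B(1)−R(17): -16≡10 → K
S(18)−M(12): 6 → G
W(22)−T(19): 3 → D
X(23)−R(17): 6 → G
U(20)−M(12): 8 → I

QCBIANKGDGI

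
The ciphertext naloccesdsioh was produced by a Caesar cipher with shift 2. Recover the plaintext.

lyjmaacqbqgmf

n(13): 13−2=11 → l
a(0): 0−2=-2≡24 → y
l(11): 11−2=9 → j
o(14): 14−2=12 → m
c(2): 2−2=0 → a
c(2): 2−2=0 → a
e(4): 4−2=2 → c
s(18): 18−2=16 → q
d(3): 3−2=1 → b
s(18): 18−2=16 → q
i(8): 8−2=6 → g
o(14): 14−2=12 → m
h(7): 7−2=5 → f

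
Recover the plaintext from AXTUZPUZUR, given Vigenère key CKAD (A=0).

Repeat the key across the ciphertext: CKADCKADCK
A(0)−C(2): -2≡24 → Y
X(23)−K(10): 13 → N
T(19)−A(0): 19 → T
U(20)−D(3): 17 → R
Z(25)−C(2): 23 → X
P(15)−K(10): 5 → F
U(20)−A(0): 20 → U
Z(25)−D(3): 22 → W
U(20)−C(2): 18 → S
R(17)−K(10): 7 → H

YNTRXFUWSH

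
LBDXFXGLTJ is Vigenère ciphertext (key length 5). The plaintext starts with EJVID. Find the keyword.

HSIPC

Subtract each crib letter from the matching ciphertext letter (mod 26):
L(11)−E(4)=7 → H
B(1)−J(9)=-8≡18 → S
D(3)−V(21)=-18≡8 → I
X(23)−I(8)=15 → P
F(5)−D(3)=2 → C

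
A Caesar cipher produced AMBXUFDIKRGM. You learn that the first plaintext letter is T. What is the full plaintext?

From the crib: A(0)−T(19)=-19≡7, so the shift is 7.
Subtract 7 from each ciphertext letter:
A(0): 0−7=-7≡19 → T
M(12): 12−7=5 → F
B(1): 1−7=-6≡20 → U
X(23): 23−7=16 → Q
U(20): 20−7=13 → N
F(5): 5−7=-2≡24 → Y
D(3): 3−7=-4≡22 → W
I(8): 8−7=1 → B
K(10): 10−7=3 → D
R(17): 17−7=10 → K
G(6): 6−7=-1≡25 → Z
M(12): 12−7=5 → F

TFUQNYWBDKZF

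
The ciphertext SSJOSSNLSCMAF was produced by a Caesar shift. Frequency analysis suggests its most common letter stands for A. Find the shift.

The most frequent ciphertext letter is S (appears 5 times).
S is position 18; A is position 0.
Shift = 18.

18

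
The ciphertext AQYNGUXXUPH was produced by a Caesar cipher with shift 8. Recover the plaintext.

SIQFYMPPMHZ

A(0): 0−8=-8≡18 → S
Q(16): 16−8=8 → I
Y(24): 24−8=16 → Q
N(13): 13−8=5 → F
G(6): 6−8=-2≡24 → Y
U(20): 20−8=12 → M
X(23): 23−8=15 → P
X(23): 23−8=15 → P
U(20): 20−8=12 → M
P(15): 15−8=7 → H
H(7): 7−8=-1≡25 → Z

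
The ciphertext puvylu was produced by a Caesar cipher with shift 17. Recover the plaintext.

ydehud

p(15): 15−17=-2≡24 → y
u(20): 20−17=3 → d
v(21): 21−17=4 → e
y(24): 24−17=7 → h
l(11): 11−17=-6≡20 → u
u(20): 20−17=3 → d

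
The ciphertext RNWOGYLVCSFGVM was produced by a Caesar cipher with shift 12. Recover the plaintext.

FBKCUMZJQGTUJA

R(17): 17−12=5 → F
N(13): 13−12=1 → B
W(22): 22−12=10 → K
O(14): 14−12=2 → C
G(6): 6−12=-6≡20 → U
Y(24): 24−12=12 → M
L(11): 11−12=-1≡25 → Z
V(21): 21−12=9 → J
C(2): 2−12=-10≡16 → Q
S(18): 18−12=6 → G
F(5): 5−12=-7≡19 → T
G(6): 6−12=-6≡20 → U
V(21): 21−12=9 → J
M(12): 12−12=0 → A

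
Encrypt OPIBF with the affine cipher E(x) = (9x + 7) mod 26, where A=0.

DMBQA

O(14): 9·14+7=133≡3 → D
P(15): 9·15+7=142≡12 → M
I(8): 9·8+7=79≡1 → B
B(1): 9·1+7=16 → Q
F(5): 9·5+7=52≡0 → A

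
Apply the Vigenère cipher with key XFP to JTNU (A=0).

Repeat the key across the message: XFPX
J(9)+X(23): 32≡6 → G
T(19)+F(5): 24 → Y
N(13)+P(15): 28≡2 → C
U(20)+X(23): 43≡17 → R

GYCR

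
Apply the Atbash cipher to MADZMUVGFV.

M(12) → N(13)
A(0) → Z(25)
D(3) → W(22)
Z(25) → A(0)
M(12) → N(13)
U(20) → F(5)
V(21) → E(4)
G(6) → T(19)
F(5) → U(20)
V(21) → E(4)

NZWANFETUE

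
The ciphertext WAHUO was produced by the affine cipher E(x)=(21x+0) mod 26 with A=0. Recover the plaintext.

GAJWS

The inverse of 21 mod 26 is 5, since 21·5=105≡1. Apply D(y)=5·(y−0) mod 26:
W(22): 5·(22−0)=110≡6 → G
A(0): 5·(0−0)=0 → A
H(7): 5·(7−0)=35≡9 → J
U(20): 5·(20−0)=100≡22 → W
O(14): 5·(14−0)=70≡18 → S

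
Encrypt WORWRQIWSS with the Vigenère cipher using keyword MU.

IIDQDKUQEM

Repeat the key across the message: MUMUMUMUMU
W(22)+M(12): 34≡8 → I
O(14)+U(20): 34≡8 → I
R(17)+M(12): 29≡3 → D
W(22)+U(20): 42≡16 → Q
R(17)+M(12): 29≡3 → D
Q(16)+U(20): 36≡10 → K
I(8)+M(12): 20 → U
W(22)+U(20): 42≡16 → Q
S(18)+M(12): 30≡4 → E
S(18)+U(20): 38≡12 → M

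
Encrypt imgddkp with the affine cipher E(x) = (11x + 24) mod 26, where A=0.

iamffeh

i(8): 11·8+24=112≡8 → i
m(12): 11·12+24=156≡0 → a
g(6): 11·6+24=90≡12 → m
d(3): 11·3+24=57≡5 → f
d(3): 11·3+24=57≡5 → f
k(10): 11·10+24=134≡4 → e
p(15): 11·15+24=189≡7 → h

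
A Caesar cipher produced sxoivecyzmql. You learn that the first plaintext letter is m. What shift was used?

6

From the crib: s(18)−m(12)=6, so the shift is 6.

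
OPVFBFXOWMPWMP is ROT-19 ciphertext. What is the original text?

VWCMIMEVDTWDTW

O(14): 14−19=-5≡21 → V
P(15): 15−19=-4≡22 → W
V(21): 21−19=2 → C
F(5): 5−19=-14≡12 → M
B(1): 1−19=-18≡8 → I
F(5): 5−19=-14≡12 → M
X(23): 23−19=4 → E
O(14): 14−19=-5≡21 → V
W(22): 22−19=3 → D
M(12): 12−19=-7≡19 → T
P(15): 15−19=-4≡22 → W
W(22): 22−19=3 → D
M(12): 12−19=-7≡19 → T
P(15): 15−19=-4≡22 → W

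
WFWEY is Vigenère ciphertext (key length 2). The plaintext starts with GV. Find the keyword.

QK

Subtract each crib letter from the matching ciphertext letter (mod 26):
W(22)−G(6)=16 → Q
F(5)−V(21)=-16≡10 → K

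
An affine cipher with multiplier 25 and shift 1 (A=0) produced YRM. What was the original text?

The inverse of 25 mod 26 is 25, since 25·25=625≡1. Apply D(y)=25·(y−1) mod 26:
Y(24): 25·(24−1)=575≡3 → D
R(17): 25·(17−1)=400≡10 → K
M(12): 25·(12−1)=275≡15 → P

DKP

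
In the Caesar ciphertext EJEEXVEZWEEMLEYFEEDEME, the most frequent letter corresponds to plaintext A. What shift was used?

4

The most frequent ciphertext letter is E (appears 11 times).
E is position 4; A is position 0.
Shift = 4.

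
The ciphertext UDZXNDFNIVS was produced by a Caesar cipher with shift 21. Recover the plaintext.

ZIECSIKSNAX

U(20): 20−21=-1≡25 → Z
D(3): 3−21=-18≡8 → I
Z(25): 25−21=4 → E
X(23): 23−21=2 → C
N(13): 13−21=-8≡18 → S
D(3): 3−21=-18≡8 → I
F(5): 5−21=-16≡10 → K
N(13): 13−21=-8≡18 → S
I(8): 8−21=-13≡13 → N
V(21): 21−21=0 → A
S(18): 18−21=-3≡23 → X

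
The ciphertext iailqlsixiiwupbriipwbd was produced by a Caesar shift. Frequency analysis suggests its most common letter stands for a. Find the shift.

The most frequent ciphertext letter is i (appears 7 times).
i is position 8; a is position 0.
Shift = 8.

8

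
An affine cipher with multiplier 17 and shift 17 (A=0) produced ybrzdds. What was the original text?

fwacqqx

The inverse of 17 mod 26 is 23, since 17·23=391≡1. Apply D(y)=23·(y−17) mod 26:
y(24): 23·(24−17)=161≡5 → f
b(1): 23·(1−17)=-368≡22 → w
r(17): 23·(17−17)=0 → a
z(25): 23·(25−17)=184≡2 → c
d(3): 23·(3−17)=-322≡16 → q
d(3): 23·(3−17)=-322≡16 → q
s(18): 23·(18−17)=23 → x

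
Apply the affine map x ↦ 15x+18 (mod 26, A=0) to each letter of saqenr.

csyafn

s(18): 15·18+18=288≡2 → c
a(0): 15·0+18=18 → s
q(16): 15·16+18=258≡24 → y
e(4): 15·4+18=78≡0 → a
n(13): 15·13+18=213≡5 → f
r(17): 15·17+18=273≡13 → n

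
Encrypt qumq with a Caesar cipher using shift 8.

q(16): 16+8=24 → y
u(20): 20+8=28≡2 → c
m(12): 12+8=20 → u
q(16): 16+8=24 → y

ycuy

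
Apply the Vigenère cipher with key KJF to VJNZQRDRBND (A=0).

FSSJZWNAGXM

Repeat the key across the message: KJFKJFKJFKJ
V(21)+K(10): 31≡5 → F
J(9)+J(9): 18 → S
N(13)+F(5): 18 → S
Z(25)+K(10): 35≡9 → J
Q(16)+J(9): 25 → Z
R(17)+F(5): 22 → W
D(3)+K(10): 13 → N
R(17)+J(9): 26≡0 → A
B(1)+F(5): 6 → G
N(13)+K(10): 23 → X
D(3)+J(9): 12 → M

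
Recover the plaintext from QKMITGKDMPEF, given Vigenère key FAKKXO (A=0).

Repeat the key across the ciphertext: FAKKXOFAKKXO
Q(16)−F(5): 11 → L
K(10)−A(0): 10 → K
M(12)−K(10): 2 → C
I(8)−K(10): -2≡24 → Y
T(19)−X(23): -4≡22 → W
G(6)−O(14): -8≡18 → S
K(10)−F(5): 5 → F
D(3)−A(0): 3 → D
M(12)−K(10): 2 → C
P(15)−K(10): 5 → F
E(4)−X(23): -19≡7 → H
F(5)−O(14): -9≡17 → R

LKCYWSFDCFHR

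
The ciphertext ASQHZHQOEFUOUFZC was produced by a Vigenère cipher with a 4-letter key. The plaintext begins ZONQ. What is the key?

Subtract each crib letter from the matching ciphertext letter (mod 26):
A(0)−Z(25)=-25≡1 → B
S(18)−O(14)=4 → E
Q(16)−N(13)=3 → D
H(7)−Q(16)=-9≡17 → R

BEDR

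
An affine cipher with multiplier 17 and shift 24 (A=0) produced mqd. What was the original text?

kyl

The inverse of 17 mod 26 is 23, since 17·23=391≡1. Apply D(y)=23·(y−24) mod 26:
m(12): 23·(12−24)=-276≡10 → k
q(16): 23·(16−24)=-184≡24 → y
d(3): 23·(3−24)=-483≡11 → l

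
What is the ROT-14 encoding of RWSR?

R(17): 17+14=31≡5 → F
W(22): 22+14=36≡10 → K
S(18): 18+14=32≡6 → G
R(17): 17+14=31≡5 → F

FKGF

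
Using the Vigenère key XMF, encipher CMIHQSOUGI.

ZYNECXLGLF

Repeat the key across the message: XMFXMFXMFX
C(2)+X(23): 25 → Z
M(12)+M(12): 24 → Y
I(8)+F(5): 13 → N
H(7)+X(23): 30≡4 → E
Q(16)+M(12): 28≡2 → C
S(18)+F(5): 23 → X
O(14)+X(23): 37≡11 → L
U(20)+M(12): 32≡6 → G
G(6)+F(5): 11 → L
I(8)+X(23): 31≡5 → F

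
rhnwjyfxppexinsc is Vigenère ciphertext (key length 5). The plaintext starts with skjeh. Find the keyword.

Subtract each crib letter from the matching ciphertext letter (mod 26):
r(17)−s(18)=-1≡25 → z
h(7)−k(10)=-3≡23 → x
n(13)−j(9)=4 → e
w(22)−e(4)=18 → s
j(9)−h(7)=2 → c

zxesc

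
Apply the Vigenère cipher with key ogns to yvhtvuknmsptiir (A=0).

mbuljaxfayclwoe

Repeat the key across the message: ognsognsognsogn
y(24)+o(14): 38≡12 → m
v(21)+g(6): 27≡1 → b
h(7)+n(13): 20 → u
t(19)+s(18): 37≡11 → l
v(21)+o(14): 35≡9 → j
u(20)+g(6): 26≡0 → a
k(10)+n(13): 23 → x
n(13)+s(18): 31≡5 → f
m(12)+o(14): 26≡0 → a
s(18)+g(6): 24 → y
p(15)+n(13): 28≡2 → c
t(19)+s(18): 37≡11 → l
i(8)+o(14): 22 → w
i(8)+g(6): 14 → o
r(17)+n(13): 30≡4 → e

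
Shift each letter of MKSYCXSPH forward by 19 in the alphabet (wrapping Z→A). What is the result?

M(12): 12+19=31≡5 → F
K(10): 10+19=29≡3 → D
S(18): 18+19=37≡11 → L
Y(24): 24+19=43≡17 → R
C(2): 2+19=21 → V
X(23): 23+19=42≡16 → Q
S(18): 18+19=37≡11 → L
P(15): 15+19=34≡8 → I
H(7): 7+19=26≡0 → A

FDLRVQLIA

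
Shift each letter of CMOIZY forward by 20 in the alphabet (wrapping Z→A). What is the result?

WGICTS

C(2): 2+20=22 → W
M(12): 12+20=32≡6 → G
O(14): 14+20=34≡8 → I
I(8): 8+20=28≡2 → C
Z(25): 25+20=45≡19 → T
Y(24): 24+20=44≡18 → S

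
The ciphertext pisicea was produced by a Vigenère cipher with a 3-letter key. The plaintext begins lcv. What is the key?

egx

Subtract each crib letter from the matching ciphertext letter (mod 26):
p(15)−l(11)=4 → e
i(8)−c(2)=6 → g
s(18)−v(21)=-3≡23 → x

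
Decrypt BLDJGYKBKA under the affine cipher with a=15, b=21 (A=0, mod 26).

QIEUZVBQBJ

The inverse of 15 mod 26 is 7, since 15·7=105≡1. Apply D(y)=7·(y−21) mod 26:
B(1): 7·(1−21)=-140≡16 → Q
L(11): 7·(11−21)=-70≡8 → I
D(3): 7·(3−21)=-126≡4 → E
J(9): 7·(9−21)=-84≡20 → U
G(6): 7·(6−21)=-105≡25 → Z
Y(24): 7·(24−21)=21 → V
K(10): 7·(10−21)=-77≡1 → B
B(1): 7·(1−21)=-140≡16 → Q
K(10): 7·(10−21)=-77≡1 → B
A(0): 7·(0−21)=-147≡9 → J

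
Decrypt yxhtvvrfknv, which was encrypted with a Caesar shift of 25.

zyiuwwsglow

y(24): 24−25=-1≡25 → z
x(23): 23−25=-2≡24 → y
h(7): 7−25=-18≡8 → i
t(19): 19−25=-6≡20 → u
v(21): 21−25=-4≡22 → w
v(21): 21−25=-4≡22 → w
r(17): 17−25=-8≡18 → s
f(5): 5−25=-20≡6 → g
k(10): 10−25=-15≡11 → l
n(13): 13−25=-12≡14 → o
v(21): 21−25=-4≡22 → w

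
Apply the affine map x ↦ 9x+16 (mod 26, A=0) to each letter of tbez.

t(19): 9·19+16=187≡5 → f
b(1): 9·1+16=25 → z
e(4): 9·4+16=52≡0 → a
z(25): 9·25+16=241≡7 → h

fzah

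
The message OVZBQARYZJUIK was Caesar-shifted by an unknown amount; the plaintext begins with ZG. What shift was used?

From the crib: O(14)−Z(25)=-11≡15, so the shift is 15.

15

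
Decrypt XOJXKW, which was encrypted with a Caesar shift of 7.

X(23): 23−7=16 → Q
O(14): 14−7=7 → H
J(9): 9−7=2 → C
X(23): 23−7=16 → Q
K(10): 10−7=3 → D
W(22): 22−7=15 → P

QHCQDP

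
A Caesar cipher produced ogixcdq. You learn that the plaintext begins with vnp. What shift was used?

From the crib: o(14)−v(21)=-7≡19, so the shift is 19.

19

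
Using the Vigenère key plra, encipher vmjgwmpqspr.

Repeat the key across the message: plraplraplr
v(21)+p(15): 36≡10 → k
m(12)+l(11): 23 → x
j(9)+r(17): 26≡0 → a
g(6)+a(0): 6 → g
w(22)+p(15): 37≡11 → l
m(12)+l(11): 23 → x
p(15)+r(17): 32≡6 → g
q(16)+a(0): 16 → q
s(18)+p(15): 33≡7 → h
p(15)+l(11): 26≡0 → a
r(17)+r(17): 34≡8 → i

kxaglxgqhai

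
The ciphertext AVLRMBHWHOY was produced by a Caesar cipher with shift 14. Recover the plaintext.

A(0): 0−14=-14≡12 → M
V(21): 21−14=7 → H
L(11): 11−14=-3≡23 → X
R(17): 17−14=3 → D
M(12): 12−14=-2≡24 → Y
B(1): 1−14=-13≡13 → N
H(7): 7−14=-7≡19 → T
W(22): 22−14=8 → I
H(7): 7−14=-7≡19 → T
O(14): 14−14=0 → A
Y(24): 24−14=10 → K

MHXDYNTITAK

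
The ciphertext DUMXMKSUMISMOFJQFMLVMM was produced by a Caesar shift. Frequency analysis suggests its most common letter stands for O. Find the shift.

24

The most frequent ciphertext letter is M (appears 7 times).
M is position 12; O is position 14.
Shift = -2≡24.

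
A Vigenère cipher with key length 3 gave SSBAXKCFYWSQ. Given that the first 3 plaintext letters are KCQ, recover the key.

Subtract each crib letter from the matching ciphertext letter (mod 26):
S(18)−K(10)=8 → I
S(18)−C(2)=16 → Q
B(1)−Q(16)=-15≡11 → L

IQL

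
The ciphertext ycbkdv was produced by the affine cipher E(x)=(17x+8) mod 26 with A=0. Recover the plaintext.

The inverse of 17 mod 26 is 23, since 17·23=391≡1. Apply D(y)=23·(y−8) mod 26:
y(24): 23·(24−8)=368≡4 → e
c(2): 23·(2−8)=-138≡18 → s
b(1): 23·(1−8)=-161≡21 → v
k(10): 23·(10−8)=46≡20 → u
d(3): 23·(3−8)=-115≡15 → p
v(21): 23·(21−8)=299≡13 → n

esvupn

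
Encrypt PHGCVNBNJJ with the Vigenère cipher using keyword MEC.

Repeat the key across the message: MECMECMECM
P(15)+M(12): 27≡1 → B
H(7)+E(4): 11 → L
G(6)+C(2): 8 → I
C(2)+M(12): 14 → O
V(21)+E(4): 25 → Z
N(13)+C(2): 15 → P
B(1)+M(12): 13 → N
N(13)+E(4): 17 → R
J(9)+C(2): 11 → L
J(9)+M(12): 21 → V

BLIOZPNRLV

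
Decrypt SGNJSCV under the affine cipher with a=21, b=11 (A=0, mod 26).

The inverse of 21 mod 26 is 5, since 21·5=105≡1. Apply D(y)=5·(y−11) mod 26:
S(18): 5·(18−11)=35≡9 → J
G(6): 5·(6−11)=-25≡1 → B
N(13): 5·(13−11)=10 → K
J(9): 5·(9−11)=-10≡16 → Q
S(18): 5·(18−11)=35≡9 → J
C(2): 5·(2−11)=-45≡7 → H
V(21): 5·(21−11)=50≡24 → Y

JBKQJHY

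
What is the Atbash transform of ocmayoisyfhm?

o(14) → l(11)
c(2) → x(23)
m(12) → n(13)
a(0) → z(25)
y(24) → b(1)
o(14) → l(11)
i(8) → r(17)
s(18) → h(7)
y(24) → b(1)
f(5) → u(20)
h(7) → s(18)
m(12) → n(13)

lxnzblrhbusn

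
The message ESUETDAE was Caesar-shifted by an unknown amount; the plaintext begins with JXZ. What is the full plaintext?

From the crib: E(4)−J(9)=-5≡21, so the shift is 21.
Subtract 21 from each ciphertext letter:
E(4): 4−21=-17≡9 → J
S(18): 18−21=-3≡23 → X
U(20): 20−21=-1≡25 → Z
E(4): 4−21=-17≡9 → J
T(19): 19−21=-2≡24 → Y
D(3): 3−21=-18≡8 → I
A(0): 0−21=-21≡5 → F
E(4): 4−21=-17≡9 → J

JXZJYIFJ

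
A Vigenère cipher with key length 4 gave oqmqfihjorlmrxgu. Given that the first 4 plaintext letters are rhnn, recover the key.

xjzd

Subtract each crib letter from the matching ciphertext letter (mod 26):
o(14)−r(17)=-3≡23 → x
q(16)−h(7)=9 → j
m(12)−n(13)=-1≡25 → z
q(16)−n(13)=3 → d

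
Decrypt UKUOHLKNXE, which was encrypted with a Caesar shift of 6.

U(20): 20−6=14 → O
K(10): 10−6=4 → E
U(20): 20−6=14 → O
O(14): 14−6=8 → I
H(7): 7−6=1 → B
L(11): 11−6=5 → F
K(10): 10−6=4 → E
N(13): 13−6=7 → H
X(23): 23−6=17 → R
E(4): 4−6=-2≡24 → Y

OEOIBFEHRY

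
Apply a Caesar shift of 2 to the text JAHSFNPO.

J(9): 9+2=11 → L
A(0): 0+2=2 → C
H(7): 7+2=9 → J
S(18): 18+2=20 → U
F(5): 5+2=7 → H
N(13): 13+2=15 → P
P(15): 15+2=17 → R
O(14): 14+2=16 → Q

LCJUHPRQ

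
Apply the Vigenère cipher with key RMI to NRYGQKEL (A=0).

Repeat the key across the message: RMIRMIRM
N(13)+R(17): 30≡4 → E
R(17)+M(12): 29≡3 → D
Y(24)+I(8): 32≡6 → G
G(6)+R(17): 23 → X
Q(16)+M(12): 28≡2 → C
K(10)+I(8): 18 → S
E(4)+R(17): 21 → V
L(11)+M(12): 23 → X

EDGXCSVX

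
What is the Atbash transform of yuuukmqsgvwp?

bfffpnjhtedk

y(24) → b(1)
u(20) → f(5)
u(20) → f(5)
u(20) → f(5)
k(10) → p(15)
m(12) → n(13)
q(16) → j(9)
s(18) → h(7)
g(6) → t(19)
v(21) → e(4)
w(22) → d(3)
p(15) → k(10)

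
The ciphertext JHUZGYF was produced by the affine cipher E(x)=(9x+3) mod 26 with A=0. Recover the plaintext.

The inverse of 9 mod 26 is 3, since 9·3=27≡1. Apply D(y)=3·(y−3) mod 26:
J(9): 3·(9−3)=18 → S
H(7): 3·(7−3)=12 → M
U(20): 3·(20−3)=51≡25 → Z
Z(25): 3·(25−3)=66≡14 → O
G(6): 3·(6−3)=9 → J
Y(24): 3·(24−3)=63≡11 → L
F(5): 3·(5−3)=6 → G

SMZOJLG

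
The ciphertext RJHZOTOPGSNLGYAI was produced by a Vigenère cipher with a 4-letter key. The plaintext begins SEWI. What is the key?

ZFLR

Subtract each crib letter from the matching ciphertext letter (mod 26):
R(17)−S(18)=-1≡25 → Z
J(9)−E(4)=5 → F
H(7)−W(22)=-15≡11 → L
Z(25)−I(8)=17 → R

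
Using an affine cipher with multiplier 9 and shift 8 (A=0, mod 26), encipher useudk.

gosgju

u(20): 9·20+8=188≡6 → g
s(18): 9·18+8=170≡14 → o
e(4): 9·4+8=44≡18 → s
u(20): 9·20+8=188≡6 → g
d(3): 9·3+8=35≡9 → j
k(10): 9·10+8=98≡20 → u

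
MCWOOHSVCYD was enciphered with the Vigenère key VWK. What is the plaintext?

Repeat the key across the ciphertext: VWKVWKVWKVW
M(12)−V(21): -9≡17 → R
C(2)−W(22): -20≡6 → G
W(22)−K(10): 12 → M
O(14)−V(21): -7≡19 → T
O(14)−W(22): -8≡18 → S
H(7)−K(10): -3≡23 → X
S(18)−V(21): -3≡23 → X
V(21)−W(22): -1≡25 → Z
C(2)−K(10): -8≡18 → S
Y(24)−V(21): 3 → D
D(3)−W(22): -19≡7 → H

RGMTSXXZSDH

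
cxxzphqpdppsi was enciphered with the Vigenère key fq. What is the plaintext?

Repeat the key across the ciphertext: fqfqfqfqfqfqf
c(2)−f(5): -3≡23 → x
x(23)−q(16): 7 → h
x(23)−f(5): 18 → s
z(25)−q(16): 9 → j
p(15)−f(5): 10 → k
h(7)−q(16): -9≡17 → r
q(16)−f(5): 11 → l
p(15)−q(16): -1≡25 → z
d(3)−f(5): -2≡24 → y
p(15)−q(16): -1≡25 → z
p(15)−f(5): 10 → k
s(18)−q(16): 2 → c
i(8)−f(5): 3 → d

xhsjkrlzyzkcd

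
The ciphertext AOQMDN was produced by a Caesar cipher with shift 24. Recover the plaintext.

A(0): 0−24=-24≡2 → C
O(14): 14−24=-10≡16 → Q
Q(16): 16−24=-8≡18 → S
M(12): 12−24=-12≡14 → O
D(3): 3−24=-21≡5 → F
N(13): 13−24=-11≡15 → P

CQSOFP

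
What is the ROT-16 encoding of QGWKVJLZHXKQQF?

GWMALZBPXNAGGV

Q(16): 16+16=32≡6 → G
G(6): 6+16=22 → W
W(22): 22+16=38≡12 → M
K(10): 10+16=26≡0 → A
V(21): 21+16=37≡11 → L
J(9): 9+16=25 → Z
L(11): 11+16=27≡1 → B
Z(25): 25+16=41≡15 → P
H(7): 7+16=23 → X
X(23): 23+16=39≡13 → N
K(10): 10+16=26≡0 → A
Q(16): 16+16=32≡6 → G
Q(16): 16+16=32≡6 → G
F(5): 5+16=21 → V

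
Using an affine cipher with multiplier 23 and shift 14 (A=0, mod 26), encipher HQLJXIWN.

H(7): 23·7+14=175≡19 → T
Q(16): 23·16+14=382≡18 → S
L(11): 23·11+14=267≡7 → H
J(9): 23·9+14=221≡13 → N
X(23): 23·23+14=543≡23 → X
I(8): 23·8+14=198≡16 → Q
W(22): 23·22+14=520≡0 → A
N(13): 23·13+14=313≡1 → B

TSHNXQAB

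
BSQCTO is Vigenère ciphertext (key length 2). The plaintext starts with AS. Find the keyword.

BA

Subtract each crib letter from the matching ciphertext letter (mod 26):
B(1)−A(0)=1 → B
S(18)−S(18)=0 → A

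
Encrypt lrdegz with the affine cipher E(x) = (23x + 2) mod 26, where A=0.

vdtqkf

l(11): 23·11+2=255≡21 → v
r(17): 23·17+2=393≡3 → d
d(3): 23·3+2=71≡19 → t
e(4): 23·4+2=94≡16 → q
g(6): 23·6+2=140≡10 → k
z(25): 23·25+2=577≡5 → f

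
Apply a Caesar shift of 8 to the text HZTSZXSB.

PHBAHFAJ

H(7): 7+8=15 → P
Z(25): 25+8=33≡7 → H
T(19): 19+8=27≡1 → B
S(18): 18+8=26≡0 → A
Z(25): 25+8=33≡7 → H
X(23): 23+8=31≡5 → F
S(18): 18+8=26≡0 → A
B(1): 1+8=9 → J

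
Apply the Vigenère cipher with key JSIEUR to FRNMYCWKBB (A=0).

Repeat the key across the message: JSIEURJSIE
F(5)+J(9): 14 → O
R(17)+S(18): 35≡9 → J
N(13)+I(8): 21 → V
M(12)+E(4): 16 → Q
Y(24)+U(20): 44≡18 → S
C(2)+R(17): 19 → T
W(22)+J(9): 31≡5 → F
K(10)+S(18): 28≡2 → C
B(1)+I(8): 9 → J
B(1)+E(4): 5 → F

OJVQSTFCJF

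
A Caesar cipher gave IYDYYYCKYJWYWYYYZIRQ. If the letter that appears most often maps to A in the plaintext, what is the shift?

The most frequent ciphertext letter is Y (appears 9 times).
Y is position 24; A is position 0.
Shift = 24.

24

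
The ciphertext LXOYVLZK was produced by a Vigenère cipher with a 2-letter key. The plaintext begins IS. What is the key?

Subtract each crib letter from the matching ciphertext letter (mod 26):
L(11)−I(8)=3 → D
X(23)−S(18)=5 → F

DF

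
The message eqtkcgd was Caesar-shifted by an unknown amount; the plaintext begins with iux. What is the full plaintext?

iuxogkh

From the crib: e(4)−i(8)=-4≡22, so the shift is 22.
Subtract 22 from each ciphertext letter:
e(4): 4−22=-18≡8 → i
q(16): 16−22=-6≡20 → u
t(19): 19−22=-3≡23 → x
k(10): 10−22=-12≡14 → o
c(2): 2−22=-20≡6 → g
g(6): 6−22=-16≡10 → k
d(3): 3−22=-19≡7 → h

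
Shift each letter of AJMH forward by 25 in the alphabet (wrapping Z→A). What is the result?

A(0): 0+25=25 → Z
J(9): 9+25=34≡8 → I
M(12): 12+25=37≡11 → L
H(7): 7+25=32≡6 → G

ZILG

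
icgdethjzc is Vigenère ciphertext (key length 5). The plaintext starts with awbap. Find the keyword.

Subtract each crib letter from the matching ciphertext letter (mod 26):
i(8)−a(0)=8 → i
c(2)−w(22)=-20≡6 → g
g(6)−b(1)=5 → f
d(3)−a(0)=3 → d
e(4)−p(15)=-11≡15 → p

igfdp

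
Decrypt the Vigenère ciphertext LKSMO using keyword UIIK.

RCKCU

Repeat the key across the ciphertext: UIIKU
L(11)−U(20): -9≡17 → R
K(10)−I(8): 2 → C
S(18)−I(8): 10 → K
M(12)−K(10): 2 → C
O(14)−U(20): -6≡20 → U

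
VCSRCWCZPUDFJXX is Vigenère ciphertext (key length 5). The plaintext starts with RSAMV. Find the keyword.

EKSFH

Subtract each crib letter from the matching ciphertext letter (mod 26):
V(21)−R(17)=4 → E
C(2)−S(18)=-16≡10 → K
S(18)−A(0)=18 → S
R(17)−M(12)=5 → F
C(2)−V(21)=-19≡7 → H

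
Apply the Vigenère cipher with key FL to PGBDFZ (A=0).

Repeat the key across the message: FLFLFL
P(15)+F(5): 20 → U
G(6)+L(11): 17 → R
B(1)+F(5): 6 → G
D(3)+L(11): 14 → O
F(5)+F(5): 10 → K
Z(25)+L(11): 36≡10 → K

URGOKK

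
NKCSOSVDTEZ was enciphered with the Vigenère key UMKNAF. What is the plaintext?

TYSFONBRJRZ

Repeat the key across the ciphertext: UMKNAFUMKNA
N(13)−U(20): -7≡19 → T
K(10)−M(12): -2≡24 → Y
C(2)−K(10): -8≡18 → S
S(18)−N(13): 5 → F
O(14)−A(0): 14 → O
S(18)−F(5): 13 → N
V(21)−U(20): 1 → B
D(3)−M(12): -9≡17 → R
T(19)−K(10): 9 → J
E(4)−N(13): -9≡17 → R
Z(25)−A(0): 25 → Z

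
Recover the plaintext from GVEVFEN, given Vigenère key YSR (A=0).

IDNXNNP

Repeat the key across the ciphertext: YSRYSRY
G(6)−Y(24): -18≡8 → I
V(21)−S(18): 3 → D
E(4)−R(17): -13≡13 → N
V(21)−Y(24): -3≡23 → X
F(5)−S(18): -13≡13 → N
E(4)−R(17): -13≡13 → N
N(13)−Y(24): -11≡15 → P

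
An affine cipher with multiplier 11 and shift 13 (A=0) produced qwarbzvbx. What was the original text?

The inverse of 11 mod 26 is 19, since 11·19=209≡1. Apply D(y)=19·(y−13) mod 26:
q(16): 19·(16−13)=57≡5 → f
w(22): 19·(22−13)=171≡15 → p
a(0): 19·(0−13)=-247≡13 → n
r(17): 19·(17−13)=76≡24 → y
b(1): 19·(1−13)=-228≡6 → g
z(25): 19·(25−13)=228≡20 → u
v(21): 19·(21−13)=152≡22 → w
b(1): 19·(1−13)=-228≡6 → g
x(23): 19·(23−13)=190≡8 → i

fpnyguwgi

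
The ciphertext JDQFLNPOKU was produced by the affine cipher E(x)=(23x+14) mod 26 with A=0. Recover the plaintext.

TVIDBJRAKY

The inverse of 23 mod 26 is 17, since 23·17=391≡1. Apply D(y)=17·(y−14) mod 26:
J(9): 17·(9−14)=-85≡19 → T
D(3): 17·(3−14)=-187≡21 → V
Q(16): 17·(16−14)=34≡8 → I
F(5): 17·(5−14)=-153≡3 → D
L(11): 17·(11−14)=-51≡1 → B
N(13): 17·(13−14)=-17≡9 → J
P(15): 17·(15−14)=17 → R
O(14): 17·(14−14)=0 → A
K(10): 17·(10−14)=-68≡10 → K
U(20): 17·(20−14)=102≡24 → Y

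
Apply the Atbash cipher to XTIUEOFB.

CGRFVLUY

X(23) → C(2)
T(19) → G(6)
I(8) → R(17)
U(20) → F(5)
E(4) → V(21)
O(14) → L(11)
F(5) → U(20)
B(1) → Y(24)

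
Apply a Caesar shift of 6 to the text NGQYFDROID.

N(13): 13+6=19 → T
G(6): 6+6=12 → M
Q(16): 16+6=22 → W
Y(24): 24+6=30≡4 → E
F(5): 5+6=11 → L
D(3): 3+6=9 → J
R(17): 17+6=23 → X
O(14): 14+6=20 → U
I(8): 8+6=14 → O
D(3): 3+6=9 → J

TMWELJXUOJ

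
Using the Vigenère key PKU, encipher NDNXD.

CNHMN

Repeat the key across the message: PKUPK
N(13)+P(15): 28≡2 → C
D(3)+K(10): 13 → N
N(13)+U(20): 33≡7 → H
X(23)+P(15): 38≡12 → M
D(3)+K(10): 13 → N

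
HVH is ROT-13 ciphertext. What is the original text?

UIU

H(7): 7−13=-6≡20 → U
V(21): 21−13=8 → I
H(7): 7−13=-6≡20 → U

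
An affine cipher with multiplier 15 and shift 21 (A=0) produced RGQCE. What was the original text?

YZRXL

The inverse of 15 mod 26 is 7, since 15·7=105≡1. Apply D(y)=7·(y−21) mod 26:
R(17): 7·(17−21)=-28≡24 → Y
G(6): 7·(6−21)=-105≡25 → Z
Q(16): 7·(16−21)=-35≡17 → R
C(2): 7·(2−21)=-133≡23 → X
E(4): 7·(4−21)=-119≡11 → L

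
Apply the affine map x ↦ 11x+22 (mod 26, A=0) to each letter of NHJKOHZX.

N(13): 11·13+22=165≡9 → J
H(7): 11·7+22=99≡21 → V
J(9): 11·9+22=121≡17 → R
K(10): 11·10+22=132≡2 → C
O(14): 11·14+22=176≡20 → U
H(7): 11·7+22=99≡21 → V
Z(25): 11·25+22=297≡11 → L
X(23): 11·23+22=275≡15 → P

JVRCUVLP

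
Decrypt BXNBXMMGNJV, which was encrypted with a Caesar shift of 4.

XTJXTIICJFR

B(1): 1−4=-3≡23 → X
X(23): 23−4=19 → T
N(13): 13−4=9 → J
B(1): 1−4=-3≡23 → X
X(23): 23−4=19 → T
M(12): 12−4=8 → I
M(12): 12−4=8 → I
G(6): 6−4=2 → C
N(13): 13−4=9 → J
J(9): 9−4=5 → F
V(21): 21−4=17 → R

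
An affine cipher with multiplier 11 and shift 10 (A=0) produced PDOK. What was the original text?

RXYA

The inverse of 11 mod 26 is 19, since 11·19=209≡1. Apply D(y)=19·(y−10) mod 26:
P(15): 19·(15−10)=95≡17 → R
D(3): 19·(3−10)=-133≡23 → X
O(14): 19·(14−10)=76≡24 → Y
K(10): 19·(10−10)=0 → A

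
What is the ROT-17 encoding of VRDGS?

V(21): 21+17=38≡12 → M
R(17): 17+17=34≡8 → I
D(3): 3+17=20 → U
G(6): 6+17=23 → X
S(18): 18+17=35≡9 → J

MIUXJ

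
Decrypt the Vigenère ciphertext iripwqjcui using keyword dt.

Repeat the key across the ciphertext: dtdtdtdtdt
i(8)−d(3): 5 → f
r(17)−t(19): -2≡24 → y
i(8)−d(3): 5 → f
p(15)−t(19): -4≡22 → w
w(22)−d(3): 19 → t
q(16)−t(19): -3≡23 → x
j(9)−d(3): 6 → g
c(2)−t(19): -17≡9 → j
u(20)−d(3): 17 → r
i(8)−t(19): -11≡15 → p

fyfwtxgjrp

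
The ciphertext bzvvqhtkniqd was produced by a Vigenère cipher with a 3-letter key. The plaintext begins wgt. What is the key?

Subtract each crib letter from the matching ciphertext letter (mod 26):
b(1)−w(22)=-21≡5 → f
z(25)−g(6)=19 → t
v(21)−t(19)=2 → c

ftc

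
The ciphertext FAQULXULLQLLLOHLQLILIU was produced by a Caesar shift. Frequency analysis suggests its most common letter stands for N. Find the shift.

24

The most frequent ciphertext letter is L (appears 9 times).
L is position 11; N is position 13.
Shift = -2≡24.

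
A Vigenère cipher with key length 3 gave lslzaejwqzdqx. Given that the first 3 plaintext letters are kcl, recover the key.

Subtract each crib letter from the matching ciphertext letter (mod 26):
l(11)−k(10)=1 → b
s(18)−c(2)=16 → q
l(11)−l(11)=0 → a

bqa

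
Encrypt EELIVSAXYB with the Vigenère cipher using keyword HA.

Repeat the key across the message: HAHAHAHAHA
E(4)+H(7): 11 → L
E(4)+A(0): 4 → E
L(11)+H(7): 18 → S
I(8)+A(0): 8 → I
V(21)+H(7): 28≡2 → C
S(18)+A(0): 18 → S
A(0)+H(7): 7 → H
X(23)+A(0): 23 → X
Y(24)+H(7): 31≡5 → F
B(1)+A(0): 1 → B

LESICSHXFB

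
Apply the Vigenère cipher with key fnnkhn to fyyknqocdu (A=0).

klluudtpqe

Repeat the key across the message: fnnkhnfnnk
f(5)+f(5): 10 → k
y(24)+n(13): 37≡11 → l
y(24)+n(13): 37≡11 → l
k(10)+k(10): 20 → u
n(13)+h(7): 20 → u
q(16)+n(13): 29≡3 → d
o(14)+f(5): 19 → t
c(2)+n(13): 15 → p
d(3)+n(13): 16 → q
u(20)+k(10): 30≡4 → e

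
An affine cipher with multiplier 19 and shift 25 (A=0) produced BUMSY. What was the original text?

The inverse of 19 mod 26 is 11, since 19·11=209≡1. Apply D(y)=11·(y−25) mod 26:
B(1): 11·(1−25)=-264≡22 → W
U(20): 11·(20−25)=-55≡23 → X
M(12): 11·(12−25)=-143≡13 → N
S(18): 11·(18−25)=-77≡1 → B
Y(24): 11·(24−25)=-11≡15 → P

WXNBP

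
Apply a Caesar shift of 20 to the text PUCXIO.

P(15): 15+20=35≡9 → J
U(20): 20+20=40≡14 → O
C(2): 2+20=22 → W
X(23): 23+20=43≡17 → R
I(8): 8+20=28≡2 → C
O(14): 14+20=34≡8 → I

JOWRCI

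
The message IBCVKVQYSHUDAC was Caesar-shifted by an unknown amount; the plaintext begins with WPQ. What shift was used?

From the crib: I(8)−W(22)=-14≡12, so the shift is 12.

12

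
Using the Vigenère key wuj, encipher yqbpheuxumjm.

ukklbnqrdidv

Repeat the key across the message: wujwujwujwuj
y(24)+w(22): 46≡20 → u
q(16)+u(20): 36≡10 → k
b(1)+j(9): 10 → k
p(15)+w(22): 37≡11 → l
h(7)+u(20): 27≡1 → b
e(4)+j(9): 13 → n
u(20)+w(22): 42≡16 → q
x(23)+u(20): 43≡17 → r
u(20)+j(9): 29≡3 → d
m(12)+w(22): 34≡8 → i
j(9)+u(20): 29≡3 → d
m(12)+j(9): 21 → v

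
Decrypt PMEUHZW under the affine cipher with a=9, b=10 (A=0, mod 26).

PGIERTK

The inverse of 9 mod 26 is 3, since 9·3=27≡1. Apply D(y)=3·(y−10) mod 26:
P(15): 3·(15−10)=15 → P
M(12): 3·(12−10)=6 → G
E(4): 3·(4−10)=-18≡8 → I
U(20): 3·(20−10)=30≡4 → E
H(7): 3·(7−10)=-9≡17 → R
Z(25): 3·(25−10)=45≡19 → T
W(22): 3·(22−10)=36≡10 → K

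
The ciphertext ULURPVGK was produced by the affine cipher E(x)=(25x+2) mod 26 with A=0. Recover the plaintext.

IRILNHWS

The inverse of 25 mod 26 is 25, since 25·25=625≡1. Apply D(y)=25·(y−2) mod 26:
U(20): 25·(20−2)=450≡8 → I
L(11): 25·(11−2)=225≡17 → R
U(20): 25·(20−2)=450≡8 → I
R(17): 25·(17−2)=375≡11 → L
P(15): 25·(15−2)=325≡13 → N
V(21): 25·(21−2)=475≡7 → H
G(6): 25·(6−2)=100≡22 → W
K(10): 25·(10−2)=200≡18 → S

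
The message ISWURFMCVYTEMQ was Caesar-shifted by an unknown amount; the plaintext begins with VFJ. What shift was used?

13

From the crib: I(8)−V(21)=-13≡13, so the shift is 13.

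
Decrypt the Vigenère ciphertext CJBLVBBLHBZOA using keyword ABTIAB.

CIIDVABKOTZNA

Repeat the key across the ciphertext: ABTIABABTIABA
C(2)−A(0): 2 → C
J(9)−B(1): 8 → I
B(1)−T(19): -18≡8 → I
L(11)−I(8): 3 → D
V(21)−A(0): 21 → V
B(1)−B(1): 0 → A
B(1)−A(0): 1 → B
L(11)−B(1): 10 → K
H(7)−T(19): -12≡14 → O
B(1)−I(8): -7≡19 → T
Z(25)−A(0): 25 → Z
O(14)−B(1): 13 → N
A(0)−A(0): 0 → A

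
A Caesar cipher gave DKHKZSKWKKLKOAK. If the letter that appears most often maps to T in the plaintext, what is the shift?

The most frequent ciphertext letter is K (appears 7 times).
K is position 10; T is position 19.
Shift = -9≡17.

17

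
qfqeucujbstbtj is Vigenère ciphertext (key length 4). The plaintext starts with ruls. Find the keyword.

zlfm

Subtract each crib letter from the matching ciphertext letter (mod 26):
q(16)−r(17)=-1≡25 → z
f(5)−u(20)=-15≡11 → l
q(16)−l(11)=5 → f
e(4)−s(18)=-14≡12 → m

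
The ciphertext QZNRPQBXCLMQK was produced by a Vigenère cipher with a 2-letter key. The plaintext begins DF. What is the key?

Subtract each crib letter from the matching ciphertext letter (mod 26):
Q(16)−D(3)=13 → N
Z(25)−F(5)=20 → U

NU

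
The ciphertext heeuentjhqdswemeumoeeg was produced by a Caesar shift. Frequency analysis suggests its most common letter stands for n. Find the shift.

17

The most frequent ciphertext letter is e (appears 7 times).
e is position 4; n is position 13.
Shift = -9≡17.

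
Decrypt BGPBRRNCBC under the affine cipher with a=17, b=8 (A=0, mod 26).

The inverse of 17 mod 26 is 23, since 17·23=391≡1. Apply D(y)=23·(y−8) mod 26:
B(1): 23·(1−8)=-161≡21 → V
G(6): 23·(6−8)=-46≡6 → G
P(15): 23·(15−8)=161≡5 → F
B(1): 23·(1−8)=-161≡21 → V
R(17): 23·(17−8)=207≡25 → Z
R(17): 23·(17−8)=207≡25 → Z
N(13): 23·(13−8)=115≡11 → L
C(2): 23·(2−8)=-138≡18 → S
B(1): 23·(1−8)=-161≡21 → V
C(2): 23·(2−8)=-138≡18 → S

VGFVZZLSVS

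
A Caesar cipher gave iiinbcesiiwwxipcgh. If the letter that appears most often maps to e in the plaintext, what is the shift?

4

The most frequent ciphertext letter is i (appears 6 times).
i is position 8; e is position 4.
Shift = 4.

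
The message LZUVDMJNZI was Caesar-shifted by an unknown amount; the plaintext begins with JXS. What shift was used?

From the crib: L(11)−J(9)=2, so the shift is 2.

2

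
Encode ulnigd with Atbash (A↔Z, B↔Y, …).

fomrtw

u(20) → f(5)
l(11) → o(14)
n(13) → m(12)
i(8) → r(17)
g(6) → t(19)
d(3) → w(22)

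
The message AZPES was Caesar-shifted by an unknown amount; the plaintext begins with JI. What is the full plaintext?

JIYNB

From the crib: A(0)−J(9)=-9≡17, so the shift is 17.
Subtract 17 from each ciphertext letter:
A(0): 0−17=-17≡9 → J
Z(25): 25−17=8 → I
P(15): 15−17=-2≡24 → Y
E(4): 4−17=-13≡13 → N
S(18): 18−17=1 → B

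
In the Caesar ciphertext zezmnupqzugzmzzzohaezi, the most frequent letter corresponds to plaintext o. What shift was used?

11

The most frequent ciphertext letter is z (appears 8 times).
z is position 25; o is position 14.
Shift = 11.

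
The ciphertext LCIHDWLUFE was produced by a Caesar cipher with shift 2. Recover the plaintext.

L(11): 11−2=9 → J
C(2): 2−2=0 → A
I(8): 8−2=6 → G
H(7): 7−2=5 → F
D(3): 3−2=1 → B
W(22): 22−2=20 → U
L(11): 11−2=9 → J
U(20): 20−2=18 → S
F(5): 5−2=3 → D
E(4): 4−2=2 → C

JAGFBUJSDC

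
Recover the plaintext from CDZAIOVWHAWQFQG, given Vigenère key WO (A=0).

GPDMMAZILMACJCK

Repeat the key across the ciphertext: WOWOWOWOWOWOWOW
C(2)−W(22): -20≡6 → G
D(3)−O(14): -11≡15 → P
Z(25)−W(22): 3 → D
A(0)−O(14): -14≡12 → M
I(8)−W(22): -14≡12 → M
O(14)−O(14): 0 → A
V(21)−W(22): -1≡25 → Z
W(22)−O(14): 8 → I
H(7)−W(22): -15≡11 → L
A(0)−O(14): -14≡12 → M
W(22)−W(22): 0 → A
Q(16)−O(14): 2 → C
F(5)−W(22): -17≡9 → J
Q(16)−O(14): 2 → C
G(6)−W(22): -16≡10 → K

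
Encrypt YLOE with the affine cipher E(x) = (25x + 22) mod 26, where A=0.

YLIS

Y(24): 25·24+22=622≡24 → Y
L(11): 25·11+22=297≡11 → L
O(14): 25·14+22=372≡8 → I
E(4): 25·4+22=122≡18 → S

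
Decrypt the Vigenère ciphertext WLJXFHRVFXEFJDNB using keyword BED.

VHGWBEQRCWACIZKA

Repeat the key across the ciphertext: BEDBEDBEDBEDBEDB
W(22)−B(1): 21 → V
L(11)−E(4): 7 → H
J(9)−D(3): 6 → G
X(23)−B(1): 22 → W
F(5)−E(4): 1 → B
H(7)−D(3): 4 → E
R(17)−B(1): 16 → Q
V(21)−E(4): 17 → R
F(5)−D(3): 2 → C
X(23)−B(1): 22 → W
E(4)−E(4): 0 → A
F(5)−D(3): 2 → C
J(9)−B(1): 8 → I
D(3)−E(4): -1≡25 → Z
N(13)−D(3): 10 → K
B(1)−B(1): 0 → A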